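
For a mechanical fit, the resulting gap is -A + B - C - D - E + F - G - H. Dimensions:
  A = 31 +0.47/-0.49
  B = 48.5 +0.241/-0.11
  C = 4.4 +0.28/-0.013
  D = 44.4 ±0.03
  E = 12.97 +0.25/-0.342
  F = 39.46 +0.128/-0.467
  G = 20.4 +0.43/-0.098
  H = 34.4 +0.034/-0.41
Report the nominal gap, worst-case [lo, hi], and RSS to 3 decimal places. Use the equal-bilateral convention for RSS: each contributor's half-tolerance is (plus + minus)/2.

Stack each dimension's contribution:
  -A: nom -31.000 → Σnom=-31.000; wc +0.490/-0.470 → slack +0.490/-0.470; half-tol=0.480, Σhalf²=0.230400
  +B: nom +48.500 → Σnom=17.500; wc +0.241/-0.110 → slack +0.731/-0.580; half-tol=0.175, Σhalf²=0.261200
  -C: nom -4.400 → Σnom=13.100; wc +0.013/-0.280 → slack +0.744/-0.860; half-tol=0.147, Σhalf²=0.282662
  -D: nom -44.400 → Σnom=-31.300; wc +0.030/-0.030 → slack +0.774/-0.890; half-tol=0.030, Σhalf²=0.283562
  -E: nom -12.970 → Σnom=-44.270; wc +0.342/-0.250 → slack +1.116/-1.140; half-tol=0.296, Σhalf²=0.371179
  +F: nom +39.460 → Σnom=-4.810; wc +0.128/-0.467 → slack +1.244/-1.607; half-tol=0.297, Σhalf²=0.459685
  -G: nom -20.400 → Σnom=-25.210; wc +0.098/-0.430 → slack +1.342/-2.037; half-tol=0.264, Σhalf²=0.529381
  -H: nom -34.400 → Σnom=-59.610; wc +0.410/-0.034 → slack +1.752/-2.071; half-tol=0.222, Σhalf²=0.578665
Nominal = -59.610. Worst-case = [-59.610 - 2.071, -59.610 + 1.752] = [-61.681, -57.858]. RSS = √0.578665 = 0.761.

nominal=-59.610 wc=[-61.681,-57.858] rss=0.761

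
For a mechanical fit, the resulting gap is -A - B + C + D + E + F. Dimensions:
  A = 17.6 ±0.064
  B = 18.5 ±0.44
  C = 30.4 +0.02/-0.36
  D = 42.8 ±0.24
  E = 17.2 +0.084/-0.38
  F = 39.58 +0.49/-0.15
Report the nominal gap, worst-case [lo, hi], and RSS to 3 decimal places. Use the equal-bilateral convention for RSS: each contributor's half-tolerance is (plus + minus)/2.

nominal=93.880 wc=[92.246,95.218] rss=0.669

Stack each dimension's contribution:
  -A: nom -17.600 → Σnom=-17.600; wc +0.064/-0.064 → slack +0.064/-0.064; half-tol=0.064, Σhalf²=0.004096
  -B: nom -18.500 → Σnom=-36.100; wc +0.440/-0.440 → slack +0.504/-0.504; half-tol=0.440, Σhalf²=0.197696
  +C: nom +30.400 → Σnom=-5.700; wc +0.020/-0.360 → slack +0.524/-0.864; half-tol=0.190, Σhalf²=0.233796
  +D: nom +42.800 → Σnom=37.100; wc +0.240/-0.240 → slack +0.764/-1.104; half-tol=0.240, Σhalf²=0.291396
  +E: nom +17.200 → Σnom=54.300; wc +0.084/-0.380 → slack +0.848/-1.484; half-tol=0.232, Σhalf²=0.345220
  +F: nom +39.580 → Σnom=93.880; wc +0.490/-0.150 → slack +1.338/-1.634; half-tol=0.320, Σhalf²=0.447620
Nominal = 93.880. Worst-case = [93.880 - 1.634, 93.880 + 1.338] = [92.246, 95.218]. RSS = √0.447620 = 0.669.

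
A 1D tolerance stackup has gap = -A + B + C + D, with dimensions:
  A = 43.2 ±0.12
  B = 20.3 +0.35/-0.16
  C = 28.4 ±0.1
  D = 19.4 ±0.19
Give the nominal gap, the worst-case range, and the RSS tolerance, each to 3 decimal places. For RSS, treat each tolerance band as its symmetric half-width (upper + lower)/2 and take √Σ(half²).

nominal=24.900 wc=[24.330,25.660] rss=0.354

Stack each dimension's contribution:
  -A: nom -43.200 → Σnom=-43.200; wc +0.120/-0.120 → slack +0.120/-0.120; half-tol=0.120, Σhalf²=0.014400
  +B: nom +20.300 → Σnom=-22.900; wc +0.350/-0.160 → slack +0.470/-0.280; half-tol=0.255, Σhalf²=0.079425
  +C: nom +28.400 → Σnom=5.500; wc +0.100/-0.100 → slack +0.570/-0.380; half-tol=0.100, Σhalf²=0.089425
  +D: nom +19.400 → Σnom=24.900; wc +0.190/-0.190 → slack +0.760/-0.570; half-tol=0.190, Σhalf²=0.125525
Nominal = 24.900. Worst-case = [24.900 - 0.570, 24.900 + 0.760] = [24.330, 25.660]. RSS = √0.125525 = 0.354.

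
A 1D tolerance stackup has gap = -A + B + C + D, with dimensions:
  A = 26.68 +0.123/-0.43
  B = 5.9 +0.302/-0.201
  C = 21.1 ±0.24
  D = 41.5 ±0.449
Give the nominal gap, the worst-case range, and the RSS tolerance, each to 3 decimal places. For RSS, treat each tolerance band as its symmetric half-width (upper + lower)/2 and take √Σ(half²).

nominal=41.820 wc=[40.807,43.241] rss=0.632

Stack each dimension's contribution:
  -A: nom -26.680 → Σnom=-26.680; wc +0.430/-0.123 → slack +0.430/-0.123; half-tol=0.276, Σhalf²=0.076452
  +B: nom +5.900 → Σnom=-20.780; wc +0.302/-0.201 → slack +0.732/-0.324; half-tol=0.252, Σhalf²=0.139704
  +C: nom +21.100 → Σnom=0.320; wc +0.240/-0.240 → slack +0.972/-0.564; half-tol=0.240, Σhalf²=0.197304
  +D: nom +41.500 → Σnom=41.820; wc +0.449/-0.449 → slack +1.421/-1.013; half-tol=0.449, Σhalf²=0.398906
Nominal = 41.820. Worst-case = [41.820 - 1.013, 41.820 + 1.421] = [40.807, 43.241]. RSS = √0.398906 = 0.632.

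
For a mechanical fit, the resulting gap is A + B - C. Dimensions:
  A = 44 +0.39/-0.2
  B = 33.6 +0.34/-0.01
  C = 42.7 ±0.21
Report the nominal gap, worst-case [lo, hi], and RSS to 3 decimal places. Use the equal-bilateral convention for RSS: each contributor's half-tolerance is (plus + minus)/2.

nominal=34.900 wc=[34.480,35.840] rss=0.402

Stack each dimension's contribution:
  +A: nom +44.000 → Σnom=44.000; wc +0.390/-0.200 → slack +0.390/-0.200; half-tol=0.295, Σhalf²=0.087025
  +B: nom +33.600 → Σnom=77.600; wc +0.340/-0.010 → slack +0.730/-0.210; half-tol=0.175, Σhalf²=0.117650
  -C: nom -42.700 → Σnom=34.900; wc +0.210/-0.210 → slack +0.940/-0.420; half-tol=0.210, Σhalf²=0.161750
Nominal = 34.900. Worst-case = [34.900 - 0.420, 34.900 + 0.940] = [34.480, 35.840]. RSS = √0.161750 = 0.402.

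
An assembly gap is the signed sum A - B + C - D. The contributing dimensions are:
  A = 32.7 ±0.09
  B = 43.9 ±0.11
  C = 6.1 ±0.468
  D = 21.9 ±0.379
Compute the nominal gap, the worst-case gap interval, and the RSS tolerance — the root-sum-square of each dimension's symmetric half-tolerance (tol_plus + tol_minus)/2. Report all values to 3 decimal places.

Stack each dimension's contribution:
  +A: nom +32.700 → Σnom=32.700; wc +0.090/-0.090 → slack +0.090/-0.090; half-tol=0.090, Σhalf²=0.008100
  -B: nom -43.900 → Σnom=-11.200; wc +0.110/-0.110 → slack +0.200/-0.200; half-tol=0.110, Σhalf²=0.020200
  +C: nom +6.100 → Σnom=-5.100; wc +0.468/-0.468 → slack +0.668/-0.668; half-tol=0.468, Σhalf²=0.239224
  -D: nom -21.900 → Σnom=-27.000; wc +0.379/-0.379 → slack +1.047/-1.047; half-tol=0.379, Σhalf²=0.382865
Nominal = -27.000. Worst-case = [-27.000 - 1.047, -27.000 + 1.047] = [-28.047, -25.953]. RSS = √0.382865 = 0.619.

nominal=-27.000 wc=[-28.047,-25.953] rss=0.619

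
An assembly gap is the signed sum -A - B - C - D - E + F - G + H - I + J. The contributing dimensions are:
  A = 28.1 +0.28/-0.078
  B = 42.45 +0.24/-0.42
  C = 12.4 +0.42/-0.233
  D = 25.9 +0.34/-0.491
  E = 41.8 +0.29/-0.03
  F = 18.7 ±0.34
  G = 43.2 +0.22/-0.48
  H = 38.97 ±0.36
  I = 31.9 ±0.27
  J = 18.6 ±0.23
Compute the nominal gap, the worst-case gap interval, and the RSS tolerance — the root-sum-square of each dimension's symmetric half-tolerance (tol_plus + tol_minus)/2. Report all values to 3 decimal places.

Stack each dimension's contribution:
  -A: nom -28.100 → Σnom=-28.100; wc +0.078/-0.280 → slack +0.078/-0.280; half-tol=0.179, Σhalf²=0.032041
  -B: nom -42.450 → Σnom=-70.550; wc +0.420/-0.240 → slack +0.498/-0.520; half-tol=0.330, Σhalf²=0.140941
  -C: nom -12.400 → Σnom=-82.950; wc +0.233/-0.420 → slack +0.731/-0.940; half-tol=0.327, Σhalf²=0.247543
  -D: nom -25.900 → Σnom=-108.850; wc +0.491/-0.340 → slack +1.222/-1.280; half-tol=0.415, Σhalf²=0.420183
  -E: nom -41.800 → Σnom=-150.650; wc +0.030/-0.290 → slack +1.252/-1.570; half-tol=0.160, Σhalf²=0.445783
  +F: nom +18.700 → Σnom=-131.950; wc +0.340/-0.340 → slack +1.592/-1.910; half-tol=0.340, Σhalf²=0.561384
  -G: nom -43.200 → Σnom=-175.150; wc +0.480/-0.220 → slack +2.072/-2.130; half-tol=0.350, Σhalf²=0.683883
  +H: nom +38.970 → Σnom=-136.180; wc +0.360/-0.360 → slack +2.432/-2.490; half-tol=0.360, Σhalf²=0.813484
  -I: nom -31.900 → Σnom=-168.080; wc +0.270/-0.270 → slack +2.702/-2.760; half-tol=0.270, Σhalf²=0.886383
  +J: nom +18.600 → Σnom=-149.480; wc +0.230/-0.230 → slack +2.932/-2.990; half-tol=0.230, Σhalf²=0.939283
Nominal = -149.480. Worst-case = [-149.480 - 2.990, -149.480 + 2.932] = [-152.470, -146.548]. RSS = √0.939283 = 0.969.

nominal=-149.480 wc=[-152.470,-146.548] rss=0.969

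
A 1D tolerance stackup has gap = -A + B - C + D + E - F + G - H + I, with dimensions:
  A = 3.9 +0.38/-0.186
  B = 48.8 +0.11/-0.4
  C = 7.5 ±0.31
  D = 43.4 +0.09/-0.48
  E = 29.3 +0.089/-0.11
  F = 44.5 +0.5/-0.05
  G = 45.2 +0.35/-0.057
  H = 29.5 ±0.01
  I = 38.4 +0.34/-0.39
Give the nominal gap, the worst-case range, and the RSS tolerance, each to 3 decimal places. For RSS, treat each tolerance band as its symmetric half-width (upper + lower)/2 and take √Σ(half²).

nominal=119.700 wc=[117.063,121.235] rss=0.763

Stack each dimension's contribution:
  -A: nom -3.900 → Σnom=-3.900; wc +0.186/-0.380 → slack +0.186/-0.380; half-tol=0.283, Σhalf²=0.080089
  +B: nom +48.800 → Σnom=44.900; wc +0.110/-0.400 → slack +0.296/-0.780; half-tol=0.255, Σhalf²=0.145114
  -C: nom -7.500 → Σnom=37.400; wc +0.310/-0.310 → slack +0.606/-1.090; half-tol=0.310, Σhalf²=0.241214
  +D: nom +43.400 → Σnom=80.800; wc +0.090/-0.480 → slack +0.696/-1.570; half-tol=0.285, Σhalf²=0.322439
  +E: nom +29.300 → Σnom=110.100; wc +0.089/-0.110 → slack +0.785/-1.680; half-tol=0.100, Σhalf²=0.332339
  -F: nom -44.500 → Σnom=65.600; wc +0.050/-0.500 → slack +0.835/-2.180; half-tol=0.275, Σhalf²=0.407964
  +G: nom +45.200 → Σnom=110.800; wc +0.350/-0.057 → slack +1.185/-2.237; half-tol=0.203, Σhalf²=0.449377
  -H: nom -29.500 → Σnom=81.300; wc +0.010/-0.010 → slack +1.195/-2.247; half-tol=0.010, Σhalf²=0.449477
  +I: nom +38.400 → Σnom=119.700; wc +0.340/-0.390 → slack +1.535/-2.637; half-tol=0.365, Σhalf²=0.582701
Nominal = 119.700. Worst-case = [119.700 - 2.637, 119.700 + 1.535] = [117.063, 121.235]. RSS = √0.582701 = 0.763.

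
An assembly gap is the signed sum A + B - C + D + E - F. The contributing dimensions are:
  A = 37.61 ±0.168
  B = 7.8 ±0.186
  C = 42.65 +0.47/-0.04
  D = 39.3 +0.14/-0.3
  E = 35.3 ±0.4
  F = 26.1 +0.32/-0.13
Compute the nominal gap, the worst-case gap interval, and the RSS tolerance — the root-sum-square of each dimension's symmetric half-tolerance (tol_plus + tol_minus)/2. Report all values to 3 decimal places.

Stack each dimension's contribution:
  +A: nom +37.610 → Σnom=37.610; wc +0.168/-0.168 → slack +0.168/-0.168; half-tol=0.168, Σhalf²=0.028224
  +B: nom +7.800 → Σnom=45.410; wc +0.186/-0.186 → slack +0.354/-0.354; half-tol=0.186, Σhalf²=0.062820
  -C: nom -42.650 → Σnom=2.760; wc +0.040/-0.470 → slack +0.394/-0.824; half-tol=0.255, Σhalf²=0.127845
  +D: nom +39.300 → Σnom=42.060; wc +0.140/-0.300 → slack +0.534/-1.124; half-tol=0.220, Σhalf²=0.176245
  +E: nom +35.300 → Σnom=77.360; wc +0.400/-0.400 → slack +0.934/-1.524; half-tol=0.400, Σhalf²=0.336245
  -F: nom -26.100 → Σnom=51.260; wc +0.130/-0.320 → slack +1.064/-1.844; half-tol=0.225, Σhalf²=0.386870
Nominal = 51.260. Worst-case = [51.260 - 1.844, 51.260 + 1.064] = [49.416, 52.324]. RSS = √0.386870 = 0.622.

nominal=51.260 wc=[49.416,52.324] rss=0.622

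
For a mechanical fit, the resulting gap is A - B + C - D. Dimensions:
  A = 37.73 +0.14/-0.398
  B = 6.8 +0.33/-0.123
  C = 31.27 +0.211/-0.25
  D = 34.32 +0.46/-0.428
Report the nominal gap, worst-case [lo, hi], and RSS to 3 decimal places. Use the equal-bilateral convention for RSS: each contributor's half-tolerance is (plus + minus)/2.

nominal=27.880 wc=[26.442,28.782] rss=0.611

Stack each dimension's contribution:
  +A: nom +37.730 → Σnom=37.730; wc +0.140/-0.398 → slack +0.140/-0.398; half-tol=0.269, Σhalf²=0.072361
  -B: nom -6.800 → Σnom=30.930; wc +0.123/-0.330 → slack +0.263/-0.728; half-tol=0.227, Σhalf²=0.123663
  +C: nom +31.270 → Σnom=62.200; wc +0.211/-0.250 → slack +0.474/-0.978; half-tol=0.230, Σhalf²=0.176793
  -D: nom -34.320 → Σnom=27.880; wc +0.428/-0.460 → slack +0.902/-1.438; half-tol=0.444, Σhalf²=0.373930
Nominal = 27.880. Worst-case = [27.880 - 1.438, 27.880 + 0.902] = [26.442, 28.782]. RSS = √0.373930 = 0.611.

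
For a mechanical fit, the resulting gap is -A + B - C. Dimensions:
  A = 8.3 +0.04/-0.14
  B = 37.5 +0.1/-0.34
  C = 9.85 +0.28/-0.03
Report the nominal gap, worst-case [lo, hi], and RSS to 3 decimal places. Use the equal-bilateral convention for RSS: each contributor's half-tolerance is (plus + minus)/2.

nominal=19.350 wc=[18.690,19.620] rss=0.284

Stack each dimension's contribution:
  -A: nom -8.300 → Σnom=-8.300; wc +0.140/-0.040 → slack +0.140/-0.040; half-tol=0.090, Σhalf²=0.008100
  +B: nom +37.500 → Σnom=29.200; wc +0.100/-0.340 → slack +0.240/-0.380; half-tol=0.220, Σhalf²=0.056500
  -C: nom -9.850 → Σnom=19.350; wc +0.030/-0.280 → slack +0.270/-0.660; half-tol=0.155, Σhalf²=0.080525
Nominal = 19.350. Worst-case = [19.350 - 0.660, 19.350 + 0.270] = [18.690, 19.620]. RSS = √0.080525 = 0.284.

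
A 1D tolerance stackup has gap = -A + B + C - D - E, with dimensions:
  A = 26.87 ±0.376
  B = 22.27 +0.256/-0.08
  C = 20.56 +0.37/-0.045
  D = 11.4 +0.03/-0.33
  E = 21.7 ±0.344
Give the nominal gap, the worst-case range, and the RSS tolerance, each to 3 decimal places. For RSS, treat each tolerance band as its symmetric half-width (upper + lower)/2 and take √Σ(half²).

nominal=-17.140 wc=[-18.015,-15.464] rss=0.603

Stack each dimension's contribution:
  -A: nom -26.870 → Σnom=-26.870; wc +0.376/-0.376 → slack +0.376/-0.376; half-tol=0.376, Σhalf²=0.141376
  +B: nom +22.270 → Σnom=-4.600; wc +0.256/-0.080 → slack +0.632/-0.456; half-tol=0.168, Σhalf²=0.169600
  +C: nom +20.560 → Σnom=15.960; wc +0.370/-0.045 → slack +1.002/-0.501; half-tol=0.207, Σhalf²=0.212656
  -D: nom -11.400 → Σnom=4.560; wc +0.330/-0.030 → slack +1.332/-0.531; half-tol=0.180, Σhalf²=0.245056
  -E: nom -21.700 → Σnom=-17.140; wc +0.344/-0.344 → slack +1.676/-0.875; half-tol=0.344, Σhalf²=0.363392
Nominal = -17.140. Worst-case = [-17.140 - 0.875, -17.140 + 1.676] = [-18.015, -15.464]. RSS = √0.363392 = 0.603.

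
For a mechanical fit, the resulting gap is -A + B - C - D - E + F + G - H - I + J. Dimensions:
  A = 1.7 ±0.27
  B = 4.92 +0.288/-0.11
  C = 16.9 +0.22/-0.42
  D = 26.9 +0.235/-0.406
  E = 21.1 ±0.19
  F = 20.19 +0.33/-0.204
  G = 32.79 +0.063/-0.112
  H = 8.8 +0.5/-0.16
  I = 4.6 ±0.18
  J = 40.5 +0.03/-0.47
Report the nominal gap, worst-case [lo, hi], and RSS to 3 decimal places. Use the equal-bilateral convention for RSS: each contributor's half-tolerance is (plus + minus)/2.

nominal=18.400 wc=[15.909,20.737] rss=0.798

Stack each dimension's contribution:
  -A: nom -1.700 → Σnom=-1.700; wc +0.270/-0.270 → slack +0.270/-0.270; half-tol=0.270, Σhalf²=0.072900
  +B: nom +4.920 → Σnom=3.220; wc +0.288/-0.110 → slack +0.558/-0.380; half-tol=0.199, Σhalf²=0.112501
  -C: nom -16.900 → Σnom=-13.680; wc +0.420/-0.220 → slack +0.978/-0.600; half-tol=0.320, Σhalf²=0.214901
  -D: nom -26.900 → Σnom=-40.580; wc +0.406/-0.235 → slack +1.384/-0.835; half-tol=0.321, Σhalf²=0.317621
  -E: nom -21.100 → Σnom=-61.680; wc +0.190/-0.190 → slack +1.574/-1.025; half-tol=0.190, Σhalf²=0.353721
  +F: nom +20.190 → Σnom=-41.490; wc +0.330/-0.204 → slack +1.904/-1.229; half-tol=0.267, Σhalf²=0.425010
  +G: nom +32.790 → Σnom=-8.700; wc +0.063/-0.112 → slack +1.967/-1.341; half-tol=0.087, Σhalf²=0.432667
  -H: nom -8.800 → Σnom=-17.500; wc +0.160/-0.500 → slack +2.127/-1.841; half-tol=0.330, Σhalf²=0.541567
  -I: nom -4.600 → Σnom=-22.100; wc +0.180/-0.180 → slack +2.307/-2.021; half-tol=0.180, Σhalf²=0.573967
  +J: nom +40.500 → Σnom=18.400; wc +0.030/-0.470 → slack +2.337/-2.491; half-tol=0.250, Σhalf²=0.636467
Nominal = 18.400. Worst-case = [18.400 - 2.491, 18.400 + 2.337] = [15.909, 20.737]. RSS = √0.636467 = 0.798.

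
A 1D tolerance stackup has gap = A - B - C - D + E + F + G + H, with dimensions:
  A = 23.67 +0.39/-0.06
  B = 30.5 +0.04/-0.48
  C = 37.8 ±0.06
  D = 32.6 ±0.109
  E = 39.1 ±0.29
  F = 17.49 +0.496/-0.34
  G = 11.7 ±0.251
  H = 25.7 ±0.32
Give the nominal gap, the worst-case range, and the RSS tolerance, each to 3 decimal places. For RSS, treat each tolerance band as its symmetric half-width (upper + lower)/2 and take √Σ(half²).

nominal=16.760 wc=[15.290,19.156] rss=0.747

Stack each dimension's contribution:
  +A: nom +23.670 → Σnom=23.670; wc +0.390/-0.060 → slack +0.390/-0.060; half-tol=0.225, Σhalf²=0.050625
  -B: nom -30.500 → Σnom=-6.830; wc +0.480/-0.040 → slack +0.870/-0.100; half-tol=0.260, Σhalf²=0.118225
  -C: nom -37.800 → Σnom=-44.630; wc +0.060/-0.060 → slack +0.930/-0.160; half-tol=0.060, Σhalf²=0.121825
  -D: nom -32.600 → Σnom=-77.230; wc +0.109/-0.109 → slack +1.039/-0.269; half-tol=0.109, Σhalf²=0.133706
  +E: nom +39.100 → Σnom=-38.130; wc +0.290/-0.290 → slack +1.329/-0.559; half-tol=0.290, Σhalf²=0.217806
  +F: nom +17.490 → Σnom=-20.640; wc +0.496/-0.340 → slack +1.825/-0.899; half-tol=0.418, Σhalf²=0.392530
  +G: nom +11.700 → Σnom=-8.940; wc +0.251/-0.251 → slack +2.076/-1.150; half-tol=0.251, Σhalf²=0.455531
  +H: nom +25.700 → Σnom=16.760; wc +0.320/-0.320 → slack +2.396/-1.470; half-tol=0.320, Σhalf²=0.557931
Nominal = 16.760. Worst-case = [16.760 - 1.470, 16.760 + 2.396] = [15.290, 19.156]. RSS = √0.557931 = 0.747.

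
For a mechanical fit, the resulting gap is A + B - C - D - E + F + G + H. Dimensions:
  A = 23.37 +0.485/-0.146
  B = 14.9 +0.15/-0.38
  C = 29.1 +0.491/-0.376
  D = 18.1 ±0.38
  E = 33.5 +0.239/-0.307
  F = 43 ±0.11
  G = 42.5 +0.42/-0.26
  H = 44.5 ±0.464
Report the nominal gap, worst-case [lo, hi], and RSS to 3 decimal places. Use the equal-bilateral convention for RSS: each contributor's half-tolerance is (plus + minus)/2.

nominal=87.570 wc=[85.100,90.262] rss=0.959

Stack each dimension's contribution:
  +A: nom +23.370 → Σnom=23.370; wc +0.485/-0.146 → slack +0.485/-0.146; half-tol=0.316, Σhalf²=0.099540
  +B: nom +14.900 → Σnom=38.270; wc +0.150/-0.380 → slack +0.635/-0.526; half-tol=0.265, Σhalf²=0.169765
  -C: nom -29.100 → Σnom=9.170; wc +0.376/-0.491 → slack +1.011/-1.017; half-tol=0.433, Σhalf²=0.357687
  -D: nom -18.100 → Σnom=-8.930; wc +0.380/-0.380 → slack +1.391/-1.397; half-tol=0.380, Σhalf²=0.502088
  -E: nom -33.500 → Σnom=-42.430; wc +0.307/-0.239 → slack +1.698/-1.636; half-tol=0.273, Σhalf²=0.576617
  +F: nom +43.000 → Σnom=0.570; wc +0.110/-0.110 → slack +1.808/-1.746; half-tol=0.110, Σhalf²=0.588717
  +G: nom +42.500 → Σnom=43.070; wc +0.420/-0.260 → slack +2.228/-2.006; half-tol=0.340, Σhalf²=0.704317
  +H: nom +44.500 → Σnom=87.570; wc +0.464/-0.464 → slack +2.692/-2.470; half-tol=0.464, Σhalf²=0.919613
Nominal = 87.570. Worst-case = [87.570 - 2.470, 87.570 + 2.692] = [85.100, 90.262]. RSS = √0.919613 = 0.959.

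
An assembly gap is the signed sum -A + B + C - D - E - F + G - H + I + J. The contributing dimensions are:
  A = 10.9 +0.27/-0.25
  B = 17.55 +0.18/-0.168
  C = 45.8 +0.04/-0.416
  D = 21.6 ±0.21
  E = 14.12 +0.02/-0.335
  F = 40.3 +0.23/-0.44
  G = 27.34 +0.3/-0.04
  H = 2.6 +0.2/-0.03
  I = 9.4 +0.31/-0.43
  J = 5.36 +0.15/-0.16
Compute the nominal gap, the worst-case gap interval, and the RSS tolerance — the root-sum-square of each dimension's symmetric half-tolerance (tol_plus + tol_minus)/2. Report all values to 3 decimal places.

Stack each dimension's contribution:
  -A: nom -10.900 → Σnom=-10.900; wc +0.250/-0.270 → slack +0.250/-0.270; half-tol=0.260, Σhalf²=0.067600
  +B: nom +17.550 → Σnom=6.650; wc +0.180/-0.168 → slack +0.430/-0.438; half-tol=0.174, Σhalf²=0.097876
  +C: nom +45.800 → Σnom=52.450; wc +0.040/-0.416 → slack +0.470/-0.854; half-tol=0.228, Σhalf²=0.149860
  -D: nom -21.600 → Σnom=30.850; wc +0.210/-0.210 → slack +0.680/-1.064; half-tol=0.210, Σhalf²=0.193960
  -E: nom -14.120 → Σnom=16.730; wc +0.335/-0.020 → slack +1.015/-1.084; half-tol=0.178, Σhalf²=0.225466
  -F: nom -40.300 → Σnom=-23.570; wc +0.440/-0.230 → slack +1.455/-1.314; half-tol=0.335, Σhalf²=0.337691
  +G: nom +27.340 → Σnom=3.770; wc +0.300/-0.040 → slack +1.755/-1.354; half-tol=0.170, Σhalf²=0.366591
  -H: nom -2.600 → Σnom=1.170; wc +0.030/-0.200 → slack +1.785/-1.554; half-tol=0.115, Σhalf²=0.379816
  +I: nom +9.400 → Σnom=10.570; wc +0.310/-0.430 → slack +2.095/-1.984; half-tol=0.370, Σhalf²=0.516716
  +J: nom +5.360 → Σnom=15.930; wc +0.150/-0.160 → slack +2.245/-2.144; half-tol=0.155, Σhalf²=0.540741
Nominal = 15.930. Worst-case = [15.930 - 2.144, 15.930 + 2.245] = [13.786, 18.175]. RSS = √0.540741 = 0.735.

nominal=15.930 wc=[13.786,18.175] rss=0.735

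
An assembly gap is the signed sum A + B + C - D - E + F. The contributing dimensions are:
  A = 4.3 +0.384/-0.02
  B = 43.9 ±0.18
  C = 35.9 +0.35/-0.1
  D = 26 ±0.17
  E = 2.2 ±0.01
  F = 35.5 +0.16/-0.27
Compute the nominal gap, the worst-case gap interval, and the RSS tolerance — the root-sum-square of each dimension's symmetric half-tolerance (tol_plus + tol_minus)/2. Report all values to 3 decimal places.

nominal=91.400 wc=[90.650,92.654] rss=0.446

Stack each dimension's contribution:
  +A: nom +4.300 → Σnom=4.300; wc +0.384/-0.020 → slack +0.384/-0.020; half-tol=0.202, Σhalf²=0.040804
  +B: nom +43.900 → Σnom=48.200; wc +0.180/-0.180 → slack +0.564/-0.200; half-tol=0.180, Σhalf²=0.073204
  +C: nom +35.900 → Σnom=84.100; wc +0.350/-0.100 → slack +0.914/-0.300; half-tol=0.225, Σhalf²=0.123829
  -D: nom -26.000 → Σnom=58.100; wc +0.170/-0.170 → slack +1.084/-0.470; half-tol=0.170, Σhalf²=0.152729
  -E: nom -2.200 → Σnom=55.900; wc +0.010/-0.010 → slack +1.094/-0.480; half-tol=0.010, Σhalf²=0.152829
  +F: nom +35.500 → Σnom=91.400; wc +0.160/-0.270 → slack +1.254/-0.750; half-tol=0.215, Σhalf²=0.199054
Nominal = 91.400. Worst-case = [91.400 - 0.750, 91.400 + 1.254] = [90.650, 92.654]. RSS = √0.199054 = 0.446.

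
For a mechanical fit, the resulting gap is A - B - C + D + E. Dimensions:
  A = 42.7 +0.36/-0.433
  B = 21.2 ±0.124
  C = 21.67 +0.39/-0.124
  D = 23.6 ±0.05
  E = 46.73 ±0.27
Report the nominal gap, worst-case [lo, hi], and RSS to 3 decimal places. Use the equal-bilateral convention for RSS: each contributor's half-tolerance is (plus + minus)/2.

nominal=70.160 wc=[68.893,71.088] rss=0.560

Stack each dimension's contribution:
  +A: nom +42.700 → Σnom=42.700; wc +0.360/-0.433 → slack +0.360/-0.433; half-tol=0.396, Σhalf²=0.157212
  -B: nom -21.200 → Σnom=21.500; wc +0.124/-0.124 → slack +0.484/-0.557; half-tol=0.124, Σhalf²=0.172588
  -C: nom -21.670 → Σnom=-0.170; wc +0.124/-0.390 → slack +0.608/-0.947; half-tol=0.257, Σhalf²=0.238637
  +D: nom +23.600 → Σnom=23.430; wc +0.050/-0.050 → slack +0.658/-0.997; half-tol=0.050, Σhalf²=0.241137
  +E: nom +46.730 → Σnom=70.160; wc +0.270/-0.270 → slack +0.928/-1.267; half-tol=0.270, Σhalf²=0.314037
Nominal = 70.160. Worst-case = [70.160 - 1.267, 70.160 + 0.928] = [68.893, 71.088]. RSS = √0.314037 = 0.560.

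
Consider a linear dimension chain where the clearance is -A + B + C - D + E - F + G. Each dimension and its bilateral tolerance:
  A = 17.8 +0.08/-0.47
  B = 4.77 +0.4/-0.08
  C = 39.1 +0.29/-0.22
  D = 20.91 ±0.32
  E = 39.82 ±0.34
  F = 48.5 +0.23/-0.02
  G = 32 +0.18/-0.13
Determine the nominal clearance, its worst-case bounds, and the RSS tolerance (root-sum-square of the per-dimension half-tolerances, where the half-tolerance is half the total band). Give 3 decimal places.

nominal=28.480 wc=[27.080,30.500] rss=0.675

Stack each dimension's contribution:
  -A: nom -17.800 → Σnom=-17.800; wc +0.470/-0.080 → slack +0.470/-0.080; half-tol=0.275, Σhalf²=0.075625
  +B: nom +4.770 → Σnom=-13.030; wc +0.400/-0.080 → slack +0.870/-0.160; half-tol=0.240, Σhalf²=0.133225
  +C: nom +39.100 → Σnom=26.070; wc +0.290/-0.220 → slack +1.160/-0.380; half-tol=0.255, Σhalf²=0.198250
  -D: nom -20.910 → Σnom=5.160; wc +0.320/-0.320 → slack +1.480/-0.700; half-tol=0.320, Σhalf²=0.300650
  +E: nom +39.820 → Σnom=44.980; wc +0.340/-0.340 → slack +1.820/-1.040; half-tol=0.340, Σhalf²=0.416250
  -F: nom -48.500 → Σnom=-3.520; wc +0.020/-0.230 → slack +1.840/-1.270; half-tol=0.125, Σhalf²=0.431875
  +G: nom +32.000 → Σnom=28.480; wc +0.180/-0.130 → slack +2.020/-1.400; half-tol=0.155, Σhalf²=0.455900
Nominal = 28.480. Worst-case = [28.480 - 1.400, 28.480 + 2.020] = [27.080, 30.500]. RSS = √0.455900 = 0.675.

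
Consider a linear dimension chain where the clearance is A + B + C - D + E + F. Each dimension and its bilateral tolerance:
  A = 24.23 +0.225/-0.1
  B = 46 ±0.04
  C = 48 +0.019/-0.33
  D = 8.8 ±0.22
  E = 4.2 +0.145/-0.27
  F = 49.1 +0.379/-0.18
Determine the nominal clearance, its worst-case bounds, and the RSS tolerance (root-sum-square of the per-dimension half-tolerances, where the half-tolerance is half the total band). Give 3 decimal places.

Stack each dimension's contribution:
  +A: nom +24.230 → Σnom=24.230; wc +0.225/-0.100 → slack +0.225/-0.100; half-tol=0.163, Σhalf²=0.026406
  +B: nom +46.000 → Σnom=70.230; wc +0.040/-0.040 → slack +0.265/-0.140; half-tol=0.040, Σhalf²=0.028006
  +C: nom +48.000 → Σnom=118.230; wc +0.019/-0.330 → slack +0.284/-0.470; half-tol=0.175, Σhalf²=0.058457
  -D: nom -8.800 → Σnom=109.430; wc +0.220/-0.220 → slack +0.504/-0.690; half-tol=0.220, Σhalf²=0.106857
  +E: nom +4.200 → Σnom=113.630; wc +0.145/-0.270 → slack +0.649/-0.960; half-tol=0.208, Σhalf²=0.149913
  +F: nom +49.100 → Σnom=162.730; wc +0.379/-0.180 → slack +1.028/-1.140; half-tol=0.279, Σhalf²=0.228033
Nominal = 162.730. Worst-case = [162.730 - 1.140, 162.730 + 1.028] = [161.590, 163.758]. RSS = √0.228033 = 0.478.

nominal=162.730 wc=[161.590,163.758] rss=0.478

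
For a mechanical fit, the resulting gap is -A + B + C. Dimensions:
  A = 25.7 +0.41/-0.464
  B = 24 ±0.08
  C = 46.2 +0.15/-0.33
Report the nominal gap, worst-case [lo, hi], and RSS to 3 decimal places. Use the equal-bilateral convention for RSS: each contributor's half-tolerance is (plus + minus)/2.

nominal=44.500 wc=[43.680,45.194] rss=0.505

Stack each dimension's contribution:
  -A: nom -25.700 → Σnom=-25.700; wc +0.464/-0.410 → slack +0.464/-0.410; half-tol=0.437, Σhalf²=0.190969
  +B: nom +24.000 → Σnom=-1.700; wc +0.080/-0.080 → slack +0.544/-0.490; half-tol=0.080, Σhalf²=0.197369
  +C: nom +46.200 → Σnom=44.500; wc +0.150/-0.330 → slack +0.694/-0.820; half-tol=0.240, Σhalf²=0.254969
Nominal = 44.500. Worst-case = [44.500 - 0.820, 44.500 + 0.694] = [43.680, 45.194]. RSS = √0.254969 = 0.505.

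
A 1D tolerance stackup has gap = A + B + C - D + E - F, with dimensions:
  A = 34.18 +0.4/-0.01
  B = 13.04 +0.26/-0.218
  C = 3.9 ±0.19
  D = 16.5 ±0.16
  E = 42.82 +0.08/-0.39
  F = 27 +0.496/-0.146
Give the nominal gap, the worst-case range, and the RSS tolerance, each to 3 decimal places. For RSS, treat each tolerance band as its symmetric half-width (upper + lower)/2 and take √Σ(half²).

nominal=50.440 wc=[48.976,51.676] rss=0.565

Stack each dimension's contribution:
  +A: nom +34.180 → Σnom=34.180; wc +0.400/-0.010 → slack +0.400/-0.010; half-tol=0.205, Σhalf²=0.042025
  +B: nom +13.040 → Σnom=47.220; wc +0.260/-0.218 → slack +0.660/-0.228; half-tol=0.239, Σhalf²=0.099146
  +C: nom +3.900 → Σnom=51.120; wc +0.190/-0.190 → slack +0.850/-0.418; half-tol=0.190, Σhalf²=0.135246
  -D: nom -16.500 → Σnom=34.620; wc +0.160/-0.160 → slack +1.010/-0.578; half-tol=0.160, Σhalf²=0.160846
  +E: nom +42.820 → Σnom=77.440; wc +0.080/-0.390 → slack +1.090/-0.968; half-tol=0.235, Σhalf²=0.216071
  -F: nom -27.000 → Σnom=50.440; wc +0.146/-0.496 → slack +1.236/-1.464; half-tol=0.321, Σhalf²=0.319112
Nominal = 50.440. Worst-case = [50.440 - 1.464, 50.440 + 1.236] = [48.976, 51.676]. RSS = √0.319112 = 0.565.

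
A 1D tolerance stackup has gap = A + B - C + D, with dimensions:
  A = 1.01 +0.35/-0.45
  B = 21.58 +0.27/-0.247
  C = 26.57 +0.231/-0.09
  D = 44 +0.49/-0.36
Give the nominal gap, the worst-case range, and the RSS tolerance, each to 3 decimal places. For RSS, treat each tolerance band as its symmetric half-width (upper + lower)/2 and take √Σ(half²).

Stack each dimension's contribution:
  +A: nom +1.010 → Σnom=1.010; wc +0.350/-0.450 → slack +0.350/-0.450; half-tol=0.400, Σhalf²=0.160000
  +B: nom +21.580 → Σnom=22.590; wc +0.270/-0.247 → slack +0.620/-0.697; half-tol=0.259, Σhalf²=0.226822
  -C: nom -26.570 → Σnom=-3.980; wc +0.090/-0.231 → slack +0.710/-0.928; half-tol=0.161, Σhalf²=0.252583
  +D: nom +44.000 → Σnom=40.020; wc +0.490/-0.360 → slack +1.200/-1.288; half-tol=0.425, Σhalf²=0.433208
Nominal = 40.020. Worst-case = [40.020 - 1.288, 40.020 + 1.200] = [38.732, 41.220]. RSS = √0.433208 = 0.658.

nominal=40.020 wc=[38.732,41.220] rss=0.658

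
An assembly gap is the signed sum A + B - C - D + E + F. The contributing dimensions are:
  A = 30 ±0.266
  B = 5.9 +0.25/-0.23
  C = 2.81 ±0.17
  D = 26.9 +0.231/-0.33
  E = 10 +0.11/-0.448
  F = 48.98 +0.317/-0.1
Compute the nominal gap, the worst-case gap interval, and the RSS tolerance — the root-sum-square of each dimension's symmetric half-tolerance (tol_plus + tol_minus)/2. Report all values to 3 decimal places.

nominal=65.170 wc=[63.725,66.613] rss=0.598

Stack each dimension's contribution:
  +A: nom +30.000 → Σnom=30.000; wc +0.266/-0.266 → slack +0.266/-0.266; half-tol=0.266, Σhalf²=0.070756
  +B: nom +5.900 → Σnom=35.900; wc +0.250/-0.230 → slack +0.516/-0.496; half-tol=0.240, Σhalf²=0.128356
  -C: nom -2.810 → Σnom=33.090; wc +0.170/-0.170 → slack +0.686/-0.666; half-tol=0.170, Σhalf²=0.157256
  -D: nom -26.900 → Σnom=6.190; wc +0.330/-0.231 → slack +1.016/-0.897; half-tol=0.281, Σhalf²=0.235936
  +E: nom +10.000 → Σnom=16.190; wc +0.110/-0.448 → slack +1.126/-1.345; half-tol=0.279, Σhalf²=0.313777
  +F: nom +48.980 → Σnom=65.170; wc +0.317/-0.100 → slack +1.443/-1.445; half-tol=0.209, Σhalf²=0.357250
Nominal = 65.170. Worst-case = [65.170 - 1.445, 65.170 + 1.443] = [63.725, 66.613]. RSS = √0.357250 = 0.598.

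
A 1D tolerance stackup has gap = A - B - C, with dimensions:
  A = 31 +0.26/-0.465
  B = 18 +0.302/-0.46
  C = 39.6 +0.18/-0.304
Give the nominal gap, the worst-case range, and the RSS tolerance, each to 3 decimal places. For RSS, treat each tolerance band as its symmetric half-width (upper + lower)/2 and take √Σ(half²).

nominal=-26.600 wc=[-27.547,-25.576] rss=0.579

Stack each dimension's contribution:
  +A: nom +31.000 → Σnom=31.000; wc +0.260/-0.465 → slack +0.260/-0.465; half-tol=0.363, Σhalf²=0.131406
  -B: nom -18.000 → Σnom=13.000; wc +0.460/-0.302 → slack +0.720/-0.767; half-tol=0.381, Σhalf²=0.276567
  -C: nom -39.600 → Σnom=-26.600; wc +0.304/-0.180 → slack +1.024/-0.947; half-tol=0.242, Σhalf²=0.335131
Nominal = -26.600. Worst-case = [-26.600 - 0.947, -26.600 + 1.024] = [-27.547, -25.576]. RSS = √0.335131 = 0.579.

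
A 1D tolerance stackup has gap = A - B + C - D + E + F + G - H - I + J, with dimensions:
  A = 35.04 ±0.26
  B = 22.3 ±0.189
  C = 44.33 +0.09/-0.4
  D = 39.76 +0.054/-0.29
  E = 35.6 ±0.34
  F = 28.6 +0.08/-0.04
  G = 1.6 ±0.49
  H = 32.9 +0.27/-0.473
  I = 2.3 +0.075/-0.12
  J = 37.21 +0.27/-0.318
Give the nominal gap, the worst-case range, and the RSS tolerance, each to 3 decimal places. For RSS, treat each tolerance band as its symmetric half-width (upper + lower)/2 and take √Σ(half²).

Stack each dimension's contribution:
  +A: nom +35.040 → Σnom=35.040; wc +0.260/-0.260 → slack +0.260/-0.260; half-tol=0.260, Σhalf²=0.067600
  -B: nom -22.300 → Σnom=12.740; wc +0.189/-0.189 → slack +0.449/-0.449; half-tol=0.189, Σhalf²=0.103321
  +C: nom +44.330 → Σnom=57.070; wc +0.090/-0.400 → slack +0.539/-0.849; half-tol=0.245, Σhalf²=0.163346
  -D: nom -39.760 → Σnom=17.310; wc +0.290/-0.054 → slack +0.829/-0.903; half-tol=0.172, Σhalf²=0.192930
  +E: nom +35.600 → Σnom=52.910; wc +0.340/-0.340 → slack +1.169/-1.243; half-tol=0.340, Σhalf²=0.308530
  +F: nom +28.600 → Σnom=81.510; wc +0.080/-0.040 → slack +1.249/-1.283; half-tol=0.060, Σhalf²=0.312130
  +G: nom +1.600 → Σnom=83.110; wc +0.490/-0.490 → slack +1.739/-1.773; half-tol=0.490, Σhalf²=0.552230
  -H: nom -32.900 → Σnom=50.210; wc +0.473/-0.270 → slack +2.212/-2.043; half-tol=0.371, Σhalf²=0.690242
  -I: nom -2.300 → Σnom=47.910; wc +0.120/-0.075 → slack +2.332/-2.118; half-tol=0.098, Σhalf²=0.699749
  +J: nom +37.210 → Σnom=85.120; wc +0.270/-0.318 → slack +2.602/-2.436; half-tol=0.294, Σhalf²=0.786185
Nominal = 85.120. Worst-case = [85.120 - 2.436, 85.120 + 2.602] = [82.684, 87.722]. RSS = √0.786185 = 0.887.

nominal=85.120 wc=[82.684,87.722] rss=0.887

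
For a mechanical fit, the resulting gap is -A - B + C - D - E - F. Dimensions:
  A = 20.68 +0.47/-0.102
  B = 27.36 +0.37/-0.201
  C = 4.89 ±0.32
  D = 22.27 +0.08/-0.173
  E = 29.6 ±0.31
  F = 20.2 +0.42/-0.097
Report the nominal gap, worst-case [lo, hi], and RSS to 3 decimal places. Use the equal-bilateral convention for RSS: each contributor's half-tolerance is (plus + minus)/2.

nominal=-115.220 wc=[-117.190,-114.017] rss=0.667

Stack each dimension's contribution:
  -A: nom -20.680 → Σnom=-20.680; wc +0.102/-0.470 → slack +0.102/-0.470; half-tol=0.286, Σhalf²=0.081796
  -B: nom -27.360 → Σnom=-48.040; wc +0.201/-0.370 → slack +0.303/-0.840; half-tol=0.285, Σhalf²=0.163306
  +C: nom +4.890 → Σnom=-43.150; wc +0.320/-0.320 → slack +0.623/-1.160; half-tol=0.320, Σhalf²=0.265706
  -D: nom -22.270 → Σnom=-65.420; wc +0.173/-0.080 → slack +0.796/-1.240; half-tol=0.127, Σhalf²=0.281708
  -E: nom -29.600 → Σnom=-95.020; wc +0.310/-0.310 → slack +1.106/-1.550; half-tol=0.310, Σhalf²=0.377808
  -F: nom -20.200 → Σnom=-115.220; wc +0.097/-0.420 → slack +1.203/-1.970; half-tol=0.259, Σhalf²=0.444631
Nominal = -115.220. Worst-case = [-115.220 - 1.970, -115.220 + 1.203] = [-117.190, -114.017]. RSS = √0.444631 = 0.667.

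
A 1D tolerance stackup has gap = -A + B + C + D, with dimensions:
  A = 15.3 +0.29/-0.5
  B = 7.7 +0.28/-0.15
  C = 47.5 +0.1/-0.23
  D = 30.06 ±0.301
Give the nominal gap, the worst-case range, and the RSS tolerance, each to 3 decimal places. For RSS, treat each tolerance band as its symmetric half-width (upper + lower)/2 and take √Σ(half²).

Stack each dimension's contribution:
  -A: nom -15.300 → Σnom=-15.300; wc +0.500/-0.290 → slack +0.500/-0.290; half-tol=0.395, Σhalf²=0.156025
  +B: nom +7.700 → Σnom=-7.600; wc +0.280/-0.150 → slack +0.780/-0.440; half-tol=0.215, Σhalf²=0.202250
  +C: nom +47.500 → Σnom=39.900; wc +0.100/-0.230 → slack +0.880/-0.670; half-tol=0.165, Σhalf²=0.229475
  +D: nom +30.060 → Σnom=69.960; wc +0.301/-0.301 → slack +1.181/-0.971; half-tol=0.301, Σhalf²=0.320076
Nominal = 69.960. Worst-case = [69.960 - 0.971, 69.960 + 1.181] = [68.989, 71.141]. RSS = √0.320076 = 0.566.

nominal=69.960 wc=[68.989,71.141] rss=0.566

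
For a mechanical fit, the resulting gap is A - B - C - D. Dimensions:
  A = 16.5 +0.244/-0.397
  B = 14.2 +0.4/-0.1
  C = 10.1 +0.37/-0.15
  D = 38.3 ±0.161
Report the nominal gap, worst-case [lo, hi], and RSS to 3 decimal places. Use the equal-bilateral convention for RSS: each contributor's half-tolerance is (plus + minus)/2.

nominal=-46.100 wc=[-47.428,-45.445] rss=0.509

Stack each dimension's contribution:
  +A: nom +16.500 → Σnom=16.500; wc +0.244/-0.397 → slack +0.244/-0.397; half-tol=0.321, Σhalf²=0.102720
  -B: nom -14.200 → Σnom=2.300; wc +0.100/-0.400 → slack +0.344/-0.797; half-tol=0.250, Σhalf²=0.165220
  -C: nom -10.100 → Σnom=-7.800; wc +0.150/-0.370 → slack +0.494/-1.167; half-tol=0.260, Σhalf²=0.232820
  -D: nom -38.300 → Σnom=-46.100; wc +0.161/-0.161 → slack +0.655/-1.328; half-tol=0.161, Σhalf²=0.258741
Nominal = -46.100. Worst-case = [-46.100 - 1.328, -46.100 + 0.655] = [-47.428, -45.445]. RSS = √0.258741 = 0.509.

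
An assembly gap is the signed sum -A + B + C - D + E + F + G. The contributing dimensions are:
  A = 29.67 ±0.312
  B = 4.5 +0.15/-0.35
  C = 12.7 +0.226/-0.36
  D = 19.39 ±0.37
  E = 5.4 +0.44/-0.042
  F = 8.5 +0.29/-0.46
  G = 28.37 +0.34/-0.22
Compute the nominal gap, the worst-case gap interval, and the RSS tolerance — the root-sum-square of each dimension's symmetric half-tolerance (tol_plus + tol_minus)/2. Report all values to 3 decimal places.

Stack each dimension's contribution:
  -A: nom -29.670 → Σnom=-29.670; wc +0.312/-0.312 → slack +0.312/-0.312; half-tol=0.312, Σhalf²=0.097344
  +B: nom +4.500 → Σnom=-25.170; wc +0.150/-0.350 → slack +0.462/-0.662; half-tol=0.250, Σhalf²=0.159844
  +C: nom +12.700 → Σnom=-12.470; wc +0.226/-0.360 → slack +0.688/-1.022; half-tol=0.293, Σhalf²=0.245693
  -D: nom -19.390 → Σnom=-31.860; wc +0.370/-0.370 → slack +1.058/-1.392; half-tol=0.370, Σhalf²=0.382593
  +E: nom +5.400 → Σnom=-26.460; wc +0.440/-0.042 → slack +1.498/-1.434; half-tol=0.241, Σhalf²=0.440674
  +F: nom +8.500 → Σnom=-17.960; wc +0.290/-0.460 → slack +1.788/-1.894; half-tol=0.375, Σhalf²=0.581299
  +G: nom +28.370 → Σnom=10.410; wc +0.340/-0.220 → slack +2.128/-2.114; half-tol=0.280, Σhalf²=0.659699
Nominal = 10.410. Worst-case = [10.410 - 2.114, 10.410 + 2.128] = [8.296, 12.538]. RSS = √0.659699 = 0.812.

nominal=10.410 wc=[8.296,12.538] rss=0.812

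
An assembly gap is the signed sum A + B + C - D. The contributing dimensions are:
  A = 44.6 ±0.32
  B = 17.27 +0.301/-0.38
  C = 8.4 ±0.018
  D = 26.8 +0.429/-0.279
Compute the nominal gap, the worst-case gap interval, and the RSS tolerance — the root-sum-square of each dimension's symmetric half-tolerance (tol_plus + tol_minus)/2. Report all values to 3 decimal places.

Stack each dimension's contribution:
  +A: nom +44.600 → Σnom=44.600; wc +0.320/-0.320 → slack +0.320/-0.320; half-tol=0.320, Σhalf²=0.102400
  +B: nom +17.270 → Σnom=61.870; wc +0.301/-0.380 → slack +0.621/-0.700; half-tol=0.341, Σhalf²=0.218340
  +C: nom +8.400 → Σnom=70.270; wc +0.018/-0.018 → slack +0.639/-0.718; half-tol=0.018, Σhalf²=0.218664
  -D: nom -26.800 → Σnom=43.470; wc +0.279/-0.429 → slack +0.918/-1.147; half-tol=0.354, Σhalf²=0.343980
Nominal = 43.470. Worst-case = [43.470 - 1.147, 43.470 + 0.918] = [42.323, 44.388]. RSS = √0.343980 = 0.586.

nominal=43.470 wc=[42.323,44.388] rss=0.586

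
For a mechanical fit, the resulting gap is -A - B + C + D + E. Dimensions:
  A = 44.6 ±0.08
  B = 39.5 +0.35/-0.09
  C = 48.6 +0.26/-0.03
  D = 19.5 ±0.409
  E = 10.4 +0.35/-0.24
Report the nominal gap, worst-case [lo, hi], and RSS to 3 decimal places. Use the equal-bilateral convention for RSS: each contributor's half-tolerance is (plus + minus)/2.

nominal=-5.600 wc=[-6.709,-4.411] rss=0.575

Stack each dimension's contribution:
  -A: nom -44.600 → Σnom=-44.600; wc +0.080/-0.080 → slack +0.080/-0.080; half-tol=0.080, Σhalf²=0.006400
  -B: nom -39.500 → Σnom=-84.100; wc +0.090/-0.350 → slack +0.170/-0.430; half-tol=0.220, Σhalf²=0.054800
  +C: nom +48.600 → Σnom=-35.500; wc +0.260/-0.030 → slack +0.430/-0.460; half-tol=0.145, Σhalf²=0.075825
  +D: nom +19.500 → Σnom=-16.000; wc +0.409/-0.409 → slack +0.839/-0.869; half-tol=0.409, Σhalf²=0.243106
  +E: nom +10.400 → Σnom=-5.600; wc +0.350/-0.240 → slack +1.189/-1.109; half-tol=0.295, Σhalf²=0.330131
Nominal = -5.600. Worst-case = [-5.600 - 1.109, -5.600 + 1.189] = [-6.709, -4.411]. RSS = √0.330131 = 0.575.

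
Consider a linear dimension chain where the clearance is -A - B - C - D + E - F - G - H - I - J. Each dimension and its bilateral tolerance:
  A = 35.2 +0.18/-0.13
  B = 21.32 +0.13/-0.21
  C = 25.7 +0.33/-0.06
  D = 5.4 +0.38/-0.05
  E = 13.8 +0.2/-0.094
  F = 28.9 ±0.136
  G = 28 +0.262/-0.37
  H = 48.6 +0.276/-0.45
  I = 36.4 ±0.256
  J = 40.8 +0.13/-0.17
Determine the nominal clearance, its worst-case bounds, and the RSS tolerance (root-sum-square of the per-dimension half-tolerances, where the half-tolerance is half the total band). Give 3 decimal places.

nominal=-256.520 wc=[-258.694,-254.488] rss=0.705

Stack each dimension's contribution:
  -A: nom -35.200 → Σnom=-35.200; wc +0.130/-0.180 → slack +0.130/-0.180; half-tol=0.155, Σhalf²=0.024025
  -B: nom -21.320 → Σnom=-56.520; wc +0.210/-0.130 → slack +0.340/-0.310; half-tol=0.170, Σhalf²=0.052925
  -C: nom -25.700 → Σnom=-82.220; wc +0.060/-0.330 → slack +0.400/-0.640; half-tol=0.195, Σhalf²=0.090950
  -D: nom -5.400 → Σnom=-87.620; wc +0.050/-0.380 → slack +0.450/-1.020; half-tol=0.215, Σhalf²=0.137175
  +E: nom +13.800 → Σnom=-73.820; wc +0.200/-0.094 → slack +0.650/-1.114; half-tol=0.147, Σhalf²=0.158784
  -F: nom -28.900 → Σnom=-102.720; wc +0.136/-0.136 → slack +0.786/-1.250; half-tol=0.136, Σhalf²=0.177280
  -G: nom -28.000 → Σnom=-130.720; wc +0.370/-0.262 → slack +1.156/-1.512; half-tol=0.316, Σhalf²=0.277136
  -H: nom -48.600 → Σnom=-179.320; wc +0.450/-0.276 → slack +1.606/-1.788; half-tol=0.363, Σhalf²=0.408905
  -I: nom -36.400 → Σnom=-215.720; wc +0.256/-0.256 → slack +1.862/-2.044; half-tol=0.256, Σhalf²=0.474441
  -J: nom -40.800 → Σnom=-256.520; wc +0.170/-0.130 → slack +2.032/-2.174; half-tol=0.150, Σhalf²=0.496941
Nominal = -256.520. Worst-case = [-256.520 - 2.174, -256.520 + 2.032] = [-258.694, -254.488]. RSS = √0.496941 = 0.705.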